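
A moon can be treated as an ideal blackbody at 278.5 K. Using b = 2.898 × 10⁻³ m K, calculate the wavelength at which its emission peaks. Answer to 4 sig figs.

λ_max ≈ 10.41 μm

Wien's displacement law: λ_max = b/T = (2.898×10⁻³ m·K)/(278.5 K) = 1.0406×10⁻⁵ m.
That is 10.41 μm, in the infrared range.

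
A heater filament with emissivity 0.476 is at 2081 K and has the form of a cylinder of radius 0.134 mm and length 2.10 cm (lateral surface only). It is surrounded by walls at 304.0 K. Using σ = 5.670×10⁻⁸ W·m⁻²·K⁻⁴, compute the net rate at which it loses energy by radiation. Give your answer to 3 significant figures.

Lateral area A = 2πrL = 2π×1.34×10⁻⁴×0.0210 = 1.76809×10⁻⁵ m².
Net radiated power P_net = εσA(T⁴ − T₀⁴) = 0.476×5.670×10⁻⁸×1.76809×10⁻⁵×(2081⁴ − 304.0⁴).
T⁴ − T₀⁴ = 1.87538×10¹³ − 8.54072×10⁹ = 1.87453×10¹³ K⁴, so P_net = 8.95 W.

Net loss ≈ 8.95 W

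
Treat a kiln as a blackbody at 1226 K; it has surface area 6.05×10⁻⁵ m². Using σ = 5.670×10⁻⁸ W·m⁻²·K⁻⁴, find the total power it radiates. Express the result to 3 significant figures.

P ≈ 7.75 W

Area A = 6.05×10⁻⁵ m².
P = σAT⁴ = 5.670×10⁻⁸ × 6.05×10⁻⁵ × (1226)⁴ = 7.75 W.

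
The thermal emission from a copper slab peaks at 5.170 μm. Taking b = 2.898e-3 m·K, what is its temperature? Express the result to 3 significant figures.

Wien's law gives T = b/λ_max = (2.898×10⁻³ m·K)/(5.170×10⁻⁶ m) = 561 K.

T ≈ 561 K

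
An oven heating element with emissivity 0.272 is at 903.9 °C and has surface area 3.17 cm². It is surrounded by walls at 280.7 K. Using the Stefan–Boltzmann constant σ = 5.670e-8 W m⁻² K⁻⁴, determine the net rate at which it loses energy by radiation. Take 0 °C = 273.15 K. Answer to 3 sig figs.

T = 903.9 °C + 273.15 = 1177.05 K.
Area A = 3.17 cm² = 3.17×10⁻⁴ m².
Net radiated power P_net = εσA(T⁴ − T₀⁴) = 0.272×5.670×10⁻⁸×3.17×10⁻⁴×(1177.05⁴ − 280.7⁴).
T⁴ − T₀⁴ = 1.91946×10¹² − 6.20826×10⁹ = 1.91325×10¹² K⁴, so P_net = 9.35 W.

Net loss ≈ 9.35 W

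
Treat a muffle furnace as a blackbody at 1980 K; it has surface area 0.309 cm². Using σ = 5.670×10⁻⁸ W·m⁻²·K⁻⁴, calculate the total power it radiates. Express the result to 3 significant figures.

Area A = 0.309 cm² = 3.09×10⁻⁵ m².
P = σAT⁴ = 5.670×10⁻⁸ × 3.09×10⁻⁵ × (1980)⁴ = 26.9 W.

P ≈ 26.9 W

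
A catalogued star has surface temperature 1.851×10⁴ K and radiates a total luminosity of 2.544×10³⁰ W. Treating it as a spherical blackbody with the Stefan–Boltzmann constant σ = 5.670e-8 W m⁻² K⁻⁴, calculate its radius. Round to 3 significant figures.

R ≈ 5.52×10⁹ m

L = 4πR²σT⁴ ⇒ R = √(L/(4πσT⁴)).
σT⁴ = 6.65593×10⁹ W/m², so R = √(2.544×10³⁰/(4π×6.65593×10⁹)) = 5.52×10⁹ m.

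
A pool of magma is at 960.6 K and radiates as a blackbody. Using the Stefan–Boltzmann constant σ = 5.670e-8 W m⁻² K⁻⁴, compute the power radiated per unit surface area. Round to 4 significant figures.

Stefan–Boltzmann: I = σT⁴ = 5.670×10⁻⁸ × (960.6)⁴ = 4.828×10⁴ W/m².

I ≈ 4.828×10⁴ W/m²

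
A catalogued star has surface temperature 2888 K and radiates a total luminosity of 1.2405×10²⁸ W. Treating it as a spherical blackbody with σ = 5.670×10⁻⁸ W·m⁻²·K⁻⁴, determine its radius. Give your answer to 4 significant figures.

R ≈ 1.582×10¹⁰ m

L = 4πR²σT⁴ ⇒ R = √(L/(4πσT⁴)).
σT⁴ = 3.94432×10⁶ W/m², so R = √(1.2405×10²⁸/(4π×3.94432×10⁶)) = 1.582×10¹⁰ m.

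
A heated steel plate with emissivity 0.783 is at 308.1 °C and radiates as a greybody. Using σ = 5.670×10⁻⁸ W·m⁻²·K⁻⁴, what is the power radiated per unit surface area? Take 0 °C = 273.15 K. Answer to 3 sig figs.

I ≈ 5.07×10³ W/m²

T = 308.1 °C + 273.15 = 581.25 K.
Stefan–Boltzmann: I = εσT⁴ = 0.783 × 5.670×10⁻⁸ × (581.25)⁴ = 5.07×10³ W/m².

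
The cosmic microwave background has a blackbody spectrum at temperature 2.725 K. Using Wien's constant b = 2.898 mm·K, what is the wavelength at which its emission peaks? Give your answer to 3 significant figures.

λ_max ≈ 1.06×10⁻³ m

Wien's displacement law: λ_max = b/T = (2.898×10⁻³ m·K)/(2.725 K) = 1.063×10⁻³ m.
That is 1.06×10⁻³ m, in the microwave range.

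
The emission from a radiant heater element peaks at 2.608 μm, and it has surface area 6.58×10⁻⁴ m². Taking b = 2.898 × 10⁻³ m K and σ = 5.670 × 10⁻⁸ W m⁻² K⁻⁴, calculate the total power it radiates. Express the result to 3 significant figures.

P ≈ 56.9 W

Wien's law: T = b/λ_max = 2.898×10⁻³/2.608×10⁻⁶ = 1111.20 K.
Area A = 6.58×10⁻⁴ m².
Then P = σAT⁴ = 5.670×10⁻⁸×6.58×10⁻⁴×(1111.20)⁴ = 56.9 W.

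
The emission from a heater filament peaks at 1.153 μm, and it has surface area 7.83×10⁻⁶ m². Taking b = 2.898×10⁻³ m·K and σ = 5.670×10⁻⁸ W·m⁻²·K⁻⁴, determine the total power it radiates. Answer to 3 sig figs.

P ≈ 17.7 W

Wien's law: T = b/λ_max = 2.898×10⁻³/1.153×10⁻⁶ = 2513.44 K.
Area A = 7.83×10⁻⁶ m².
Then P = σAT⁴ = 5.670×10⁻⁸×7.83×10⁻⁶×(2513.44)⁴ = 17.7 W.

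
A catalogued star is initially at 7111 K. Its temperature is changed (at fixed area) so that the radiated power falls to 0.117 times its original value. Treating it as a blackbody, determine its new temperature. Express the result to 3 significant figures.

P ∝ T⁴, so T₂/T₁ = (P₂/P₁)^(1/4) = (0.117)^(1/4) = 0.584853.
T₂ = 7111 × 0.584853 = 4.16×10³ K.

T₂ ≈ 4.16×10³ K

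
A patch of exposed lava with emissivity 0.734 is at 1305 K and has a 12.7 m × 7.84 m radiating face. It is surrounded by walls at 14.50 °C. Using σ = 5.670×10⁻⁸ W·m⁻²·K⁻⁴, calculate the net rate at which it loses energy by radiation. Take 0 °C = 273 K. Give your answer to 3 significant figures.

Net loss ≈ 1.20×10⁷ W

Surroundings: T = 14.50 °C + 273 = 287.50 K.
Area A = 12.7 × 7.84 = 99.568 m².
Net radiated power P_net = εσA(T⁴ − T₀⁴) = 0.734×5.670×10⁻⁸×99.568×(1305⁴ − 287.50⁴).
T⁴ − T₀⁴ = 2.90029×10¹² − 6.83206×10⁹ = 2.89346×10¹² K⁴, so P_net = 1.20×10⁷ W.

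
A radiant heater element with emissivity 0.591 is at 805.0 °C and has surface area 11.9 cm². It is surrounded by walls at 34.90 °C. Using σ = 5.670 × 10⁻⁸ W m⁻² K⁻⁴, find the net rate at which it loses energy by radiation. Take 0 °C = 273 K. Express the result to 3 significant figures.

Net loss ≈ 53.5 W

T = 805.0 °C + 273 = 1078.0 K.
Surroundings: T = 34.90 °C + 273 = 307.90 K.
Area A = 11.9 cm² = 1.19×10⁻³ m².
Net radiated power P_net = εσA(T⁴ − T₀⁴) = 0.591×5.670×10⁻⁸×1.19×10⁻³×(1078.0⁴ − 307.90⁴).
T⁴ − T₀⁴ = 1.35044×10¹² − 8.98750×10⁹ = 1.34145×10¹² K⁴, so P_net = 53.5 W.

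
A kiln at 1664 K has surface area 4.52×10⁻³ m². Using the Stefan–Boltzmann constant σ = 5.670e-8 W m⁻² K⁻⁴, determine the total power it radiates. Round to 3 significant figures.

Area A = 4.52×10⁻³ m².
P = σAT⁴ = 5.670×10⁻⁸ × 4.52×10⁻³ × (1664)⁴ = 1.96×10³ W.

P ≈ 1.96×10³ W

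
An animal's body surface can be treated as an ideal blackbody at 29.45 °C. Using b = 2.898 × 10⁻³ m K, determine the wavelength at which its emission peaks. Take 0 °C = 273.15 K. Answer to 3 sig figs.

λ_max ≈ 9.58 μm

T = 29.45 °C + 273.15 = 302.60 K.
Wien's displacement law: λ_max = b/T = (2.898×10⁻³ m·K)/(302.60 K) = 9.577×10⁻⁶ m.
That is 9.58 μm, in the infrared range.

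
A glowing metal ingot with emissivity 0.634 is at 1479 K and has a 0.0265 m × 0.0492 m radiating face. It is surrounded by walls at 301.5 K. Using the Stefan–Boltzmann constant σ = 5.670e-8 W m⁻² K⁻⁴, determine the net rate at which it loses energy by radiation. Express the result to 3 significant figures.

Area A = 0.0265 × 0.0492 = 1.3038×10⁻³ m².
Net radiated power P_net = εσA(T⁴ − T₀⁴) = 0.634×5.670×10⁻⁸×1.3038×10⁻³×(1479⁴ − 301.5⁴).
T⁴ − T₀⁴ = 4.78490×10¹² − 8.26322×10⁹ = 4.77664×10¹² K⁴, so P_net = 224 W.

Net loss ≈ 224 W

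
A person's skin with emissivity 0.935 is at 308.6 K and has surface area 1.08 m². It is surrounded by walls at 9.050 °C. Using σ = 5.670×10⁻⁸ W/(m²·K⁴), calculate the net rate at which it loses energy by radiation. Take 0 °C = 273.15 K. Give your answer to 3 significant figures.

Surroundings: T = 9.050 °C + 273.15 = 282.200 K.
Area A = 1.08 m².
Net radiated power P_net = εσA(T⁴ − T₀⁴) = 0.935×5.670×10⁻⁸×1.08×(308.6⁴ − 282.200⁴).
T⁴ − T₀⁴ = 9.06951×10⁹ − 6.34203×10⁹ = 2.72748×10⁹ K⁴, so P_net = 156 W.

Net loss ≈ 156 W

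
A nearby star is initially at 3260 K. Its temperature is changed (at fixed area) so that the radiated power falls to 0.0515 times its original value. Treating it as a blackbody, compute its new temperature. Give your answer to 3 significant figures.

P ∝ T⁴, so T₂/T₁ = (P₂/P₁)^(1/4) = (0.0515)^(1/4) = 0.476378.
T₂ = 3260 × 0.476378 = 1.55×10³ K.

T₂ ≈ 1.55×10³ K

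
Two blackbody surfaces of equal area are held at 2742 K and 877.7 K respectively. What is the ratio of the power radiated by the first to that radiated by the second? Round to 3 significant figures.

With equal areas, P₁/P₂ = (T₁/T₂)⁴ = (2742/877.7)⁴ = 95.3.

P₁/P₂ ≈ 95.3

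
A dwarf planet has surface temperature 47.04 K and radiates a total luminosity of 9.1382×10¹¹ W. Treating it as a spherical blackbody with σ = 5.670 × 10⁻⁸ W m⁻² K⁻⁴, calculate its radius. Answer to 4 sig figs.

L = 4πR²σT⁴ ⇒ R = √(L/(4πσT⁴)).
σT⁴ = 0.277621 W/m², so R = √(9.1382×10¹¹/(4π×0.277621)) = 5.118×10⁵ m.

R ≈ 5.118×10⁵ m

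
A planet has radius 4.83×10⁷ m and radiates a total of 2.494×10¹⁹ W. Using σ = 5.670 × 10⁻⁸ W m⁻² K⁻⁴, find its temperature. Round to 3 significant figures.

Surface area A = 4πR² = 4π(4.83×10⁷ m)² = 2.93160×10¹⁶ m².
P = σAT⁴ ⇒ T = (P/(σA))^(1/4) = (2.494×10¹⁹/(5.670×10⁻⁸×2.93160×10¹⁶))^(1/4) = 350 K.

T ≈ 350 K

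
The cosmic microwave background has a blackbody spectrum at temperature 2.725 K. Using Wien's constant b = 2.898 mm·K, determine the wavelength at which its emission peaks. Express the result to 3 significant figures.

λ_max ≈ 1.06×10⁻³ m

Wien's displacement law: λ_max = b/T = (2.898×10⁻³ m·K)/(2.725 K) = 1.063×10⁻³ m.
That is 1.06×10⁻³ m, in the microwave range.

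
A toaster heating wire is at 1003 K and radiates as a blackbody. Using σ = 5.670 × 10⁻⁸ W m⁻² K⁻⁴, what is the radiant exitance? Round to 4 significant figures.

Stefan–Boltzmann: I = σT⁴ = 5.670×10⁻⁸ × (1003)⁴ = 5.738×10⁴ W/m².

I ≈ 5.738×10⁴ W/m²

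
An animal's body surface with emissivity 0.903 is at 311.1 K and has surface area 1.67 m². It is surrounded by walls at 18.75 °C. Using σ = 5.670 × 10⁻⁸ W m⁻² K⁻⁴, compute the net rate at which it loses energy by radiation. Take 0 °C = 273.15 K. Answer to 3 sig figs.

Net loss ≈ 180 W

Surroundings: T = 18.75 °C + 273.15 = 291.90 K.
Area A = 1.67 m².
Net radiated power P_net = εσA(T⁴ − T₀⁴) = 0.903×5.670×10⁻⁸×1.67×(311.1⁴ − 291.90⁴).
T⁴ − T₀⁴ = 9.36699×10⁹ − 7.26000×10⁹ = 2.10699×10⁹ K⁴, so P_net = 180 W.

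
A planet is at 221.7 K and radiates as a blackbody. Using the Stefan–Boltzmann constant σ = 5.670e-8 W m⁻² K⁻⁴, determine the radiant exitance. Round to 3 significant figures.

I ≈ 137 W/m²

Stefan–Boltzmann: I = σT⁴ = 5.670×10⁻⁸ × (221.7)⁴ = 137 W/m².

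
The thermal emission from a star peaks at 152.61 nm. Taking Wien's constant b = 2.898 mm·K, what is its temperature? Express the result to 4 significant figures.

T ≈ 1.899×10⁴ K

Wien's law gives T = b/λ_max = (2.898×10⁻³ m·K)/(1.5261×10⁻⁷ m) = 1.899×10⁴ K.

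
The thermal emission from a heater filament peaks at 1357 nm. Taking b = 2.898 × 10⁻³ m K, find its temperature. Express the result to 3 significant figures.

T ≈ 2.14×10³ K

Wien's law gives T = b/λ_max = (2.898×10⁻³ m·K)/(1.357×10⁻⁶ m) = 2.14×10³ K.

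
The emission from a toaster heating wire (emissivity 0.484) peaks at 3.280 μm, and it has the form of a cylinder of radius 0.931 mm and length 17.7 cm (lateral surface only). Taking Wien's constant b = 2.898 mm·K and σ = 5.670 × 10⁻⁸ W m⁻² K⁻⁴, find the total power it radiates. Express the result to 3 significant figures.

P ≈ 17.3 W

Wien's law: T = b/λ_max = 2.898×10⁻³/3.280×10⁻⁶ = 883.537 K.
Lateral area A = 2πrL = 2π×9.31×10⁻⁴×0.177 = 1.03539×10⁻³ m².
Then P = εσAT⁴ = 0.484×5.670×10⁻⁸×1.03539×10⁻³×(883.537)⁴ = 17.3 W.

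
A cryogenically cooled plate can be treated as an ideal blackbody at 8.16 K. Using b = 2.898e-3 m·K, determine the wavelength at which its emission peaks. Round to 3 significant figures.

λ_max ≈ 3.55×10⁻⁴ m

Wien's displacement law: λ_max = b/T = (2.898×10⁻³ m·K)/(8.16 K) = 3.551×10⁻⁴ m.
That is 3.55×10⁻⁴ m, in the infrared range.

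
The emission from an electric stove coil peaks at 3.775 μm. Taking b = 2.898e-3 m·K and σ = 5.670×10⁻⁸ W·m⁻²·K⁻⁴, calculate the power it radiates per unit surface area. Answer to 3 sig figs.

Wien's law: T = b/λ_max = 2.898×10⁻³/3.775×10⁻⁶ = 767.682 K.
Then I = σT⁴ = 5.670×10⁻⁸×(767.682)⁴ = 1.97×10⁴ W/m².

I ≈ 1.97×10⁴ W/m²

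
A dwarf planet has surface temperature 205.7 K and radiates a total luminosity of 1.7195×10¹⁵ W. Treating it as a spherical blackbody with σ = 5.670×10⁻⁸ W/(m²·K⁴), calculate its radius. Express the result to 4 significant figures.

R ≈ 1.161×10⁶ m

L = 4πR²σT⁴ ⇒ R = √(L/(4πσT⁴)).
σT⁴ = 101.513 W/m², so R = √(1.7195×10¹⁵/(4π×101.513)) = 1.161×10⁶ m.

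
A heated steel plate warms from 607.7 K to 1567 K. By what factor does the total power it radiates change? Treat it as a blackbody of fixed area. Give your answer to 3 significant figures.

P ∝ T⁴, so P₂/P₁ = (T₂/T₁)⁴ = (1567/607.7)⁴ = (2.57857)⁴ = 44.2.

P₂/P₁ ≈ 44.2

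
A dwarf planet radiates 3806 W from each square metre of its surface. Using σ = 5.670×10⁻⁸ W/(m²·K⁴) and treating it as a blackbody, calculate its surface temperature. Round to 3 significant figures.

I = σT⁴, so T = (I/σ)^(1/4) = (3806/(5.670×10⁻⁸))^(1/4) = 509 K.

T ≈ 509 K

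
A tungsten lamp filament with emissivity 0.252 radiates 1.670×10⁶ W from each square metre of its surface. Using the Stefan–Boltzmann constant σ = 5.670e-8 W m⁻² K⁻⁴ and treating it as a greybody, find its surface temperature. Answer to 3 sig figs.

T ≈ 3.29×10³ K

I = εσT⁴, so T = (I/εσ)^(1/4) = (1.670×10⁶/(0.252×5.670×10⁻⁸))^(1/4) = 3.29×10³ K.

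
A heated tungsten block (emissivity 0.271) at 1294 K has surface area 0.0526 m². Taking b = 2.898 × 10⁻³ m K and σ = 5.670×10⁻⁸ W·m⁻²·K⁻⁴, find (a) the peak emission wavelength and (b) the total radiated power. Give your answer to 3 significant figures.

(a) λ_max = b/T = 2.898×10⁻³/1294 = 2.240×10⁻⁶ m = 2.24 μm.
Area A = 0.0526 m².
(b) P = εσAT⁴ = 0.271×5.670×10⁻⁸×0.0526×(1294)⁴ = 2.27×10³ W.

λ_max ≈ 2.24 μm; P ≈ 2.27×10³ W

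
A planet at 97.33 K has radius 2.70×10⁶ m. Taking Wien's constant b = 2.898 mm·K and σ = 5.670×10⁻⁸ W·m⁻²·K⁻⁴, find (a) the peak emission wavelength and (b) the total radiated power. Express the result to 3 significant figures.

λ_max ≈ 29.8 μm; P ≈ 4.66×10¹⁴ W

(a) λ_max = b/T = 2.898×10⁻³/97.33 = 2.977×10⁻⁵ m = 29.8 μm.
Surface area A = 4πR² = 4π(2.70×10⁶ m)² = 9.16088×10¹³ m².
(b) P = σAT⁴ = 5.670×10⁻⁸×9.16088×10¹³×(97.33)⁴ = 4.66×10¹⁴ W.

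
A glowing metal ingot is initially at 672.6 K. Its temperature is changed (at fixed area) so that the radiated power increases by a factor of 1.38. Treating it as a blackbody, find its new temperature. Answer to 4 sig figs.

T₂ ≈ 729.0 K

P ∝ T⁴, so T₂/T₁ = (P₂/P₁)^(1/4) = (1.38)^(1/4) = 1.08385.
T₂ = 672.6 × 1.08385 = 729.0 K.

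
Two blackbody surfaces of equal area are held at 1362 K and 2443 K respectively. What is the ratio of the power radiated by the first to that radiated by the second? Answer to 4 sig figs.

P₁/P₂ ≈ 0.09661

With equal areas, P₁/P₂ = (T₁/T₂)⁴ = (1362/2443)⁴ = 0.09661.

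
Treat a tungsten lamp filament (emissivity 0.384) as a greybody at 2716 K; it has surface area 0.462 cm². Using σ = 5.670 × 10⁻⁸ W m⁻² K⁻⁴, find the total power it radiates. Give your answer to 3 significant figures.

Area A = 0.462 cm² = 4.62×10⁻⁵ m².
P = εσAT⁴ = 0.384 × 5.670×10⁻⁸ × 4.62×10⁻⁵ × (2716)⁴ = 54.7 W.

P ≈ 54.7 W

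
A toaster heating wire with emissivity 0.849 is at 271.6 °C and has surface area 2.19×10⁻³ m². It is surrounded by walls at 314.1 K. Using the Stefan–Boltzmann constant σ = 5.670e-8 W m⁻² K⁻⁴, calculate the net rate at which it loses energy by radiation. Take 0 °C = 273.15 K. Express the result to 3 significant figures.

T = 271.6 °C + 273.15 = 544.75 K.
Area A = 2.19×10⁻³ m².
Net radiated power P_net = εσA(T⁴ − T₀⁴) = 0.849×5.670×10⁻⁸×2.19×10⁻³×(544.75⁴ − 314.1⁴).
T⁴ − T₀⁴ = 8.80621×10¹⁰ − 9.73356×10⁹ = 7.83285×10¹⁰ K⁴, so P_net = 8.26 W.

Net loss ≈ 8.26 W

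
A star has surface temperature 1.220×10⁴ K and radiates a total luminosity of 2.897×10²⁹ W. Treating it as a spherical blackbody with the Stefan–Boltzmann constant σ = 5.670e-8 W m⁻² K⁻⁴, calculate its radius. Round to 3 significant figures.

R ≈ 4.28×10⁹ m

L = 4πR²σT⁴ ⇒ R = √(L/(4πσT⁴)).
σT⁴ = 1.25609×10⁹ W/m², so R = √(2.897×10²⁹/(4π×1.25609×10⁹)) = 4.28×10⁹ m.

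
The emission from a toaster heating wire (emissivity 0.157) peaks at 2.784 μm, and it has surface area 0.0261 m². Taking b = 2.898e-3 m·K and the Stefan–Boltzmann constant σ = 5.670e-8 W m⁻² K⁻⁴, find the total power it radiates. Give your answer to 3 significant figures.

Wien's law: T = b/λ_max = 2.898×10⁻³/2.784×10⁻⁶ = 1040.95 K.
Area A = 0.0261 m².
Then P = εσAT⁴ = 0.157×5.670×10⁻⁸×0.0261×(1040.95)⁴ = 273 W.

P ≈ 273 W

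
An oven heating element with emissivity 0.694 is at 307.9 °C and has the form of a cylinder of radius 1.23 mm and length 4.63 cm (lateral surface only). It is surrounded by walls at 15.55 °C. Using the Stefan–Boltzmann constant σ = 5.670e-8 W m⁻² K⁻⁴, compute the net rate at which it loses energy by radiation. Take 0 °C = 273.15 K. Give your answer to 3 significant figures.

T = 307.9 °C + 273.15 = 581.05 K.
Surroundings: T = 15.55 °C + 273.15 = 288.70 K.
Lateral area A = 2πrL = 2π×1.23×10⁻³×0.0463 = 3.57821×10⁻⁴ m².
Net radiated power P_net = εσA(T⁴ − T₀⁴) = 0.694×5.670×10⁻⁸×3.57821×10⁻⁴×(581.05⁴ − 288.70⁴).
T⁴ − T₀⁴ = 1.13987×10¹¹ − 6.94684×10⁹ = 1.07040×10¹¹ K⁴, so P_net = 1.51 W.

Net loss ≈ 1.51 W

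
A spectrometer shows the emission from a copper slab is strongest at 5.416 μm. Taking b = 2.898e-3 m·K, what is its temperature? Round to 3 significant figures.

Wien's law gives T = b/λ_max = (2.898×10⁻³ m·K)/(5.416×10⁻⁶ m) = 535 K.

T ≈ 535 K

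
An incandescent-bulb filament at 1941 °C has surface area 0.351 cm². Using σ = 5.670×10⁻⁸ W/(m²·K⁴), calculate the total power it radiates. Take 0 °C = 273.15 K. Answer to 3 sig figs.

P ≈ 47.8 W

T = 1941 °C + 273.15 = 2214.15 K.
Area A = 0.351 cm² = 3.51×10⁻⁵ m².
P = σAT⁴ = 5.670×10⁻⁸ × 3.51×10⁻⁵ × (2214.15)⁴ = 47.8 W.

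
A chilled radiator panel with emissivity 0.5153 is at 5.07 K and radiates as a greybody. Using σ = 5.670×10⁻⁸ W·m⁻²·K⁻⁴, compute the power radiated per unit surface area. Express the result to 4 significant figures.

I ≈ 1.931×10⁻⁵ W/m²

Stefan–Boltzmann: I = εσT⁴ = 0.5153 × 5.670×10⁻⁸ × (5.07)⁴ = 1.931×10⁻⁵ W/m².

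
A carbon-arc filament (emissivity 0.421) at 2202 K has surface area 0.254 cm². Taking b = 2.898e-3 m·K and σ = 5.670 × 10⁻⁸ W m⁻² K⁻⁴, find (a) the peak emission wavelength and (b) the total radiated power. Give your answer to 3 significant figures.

(a) λ_max = b/T = 2.898×10⁻³/2202 = 1.316×10⁻⁶ m = 1.32×10³ nm.
Area A = 0.254 cm² = 2.54×10⁻⁵ m².
(b) P = εσAT⁴ = 0.421×5.670×10⁻⁸×2.54×10⁻⁵×(2202)⁴ = 14.3 W.

λ_max ≈ 1.32×10³ nm; P ≈ 14.3 W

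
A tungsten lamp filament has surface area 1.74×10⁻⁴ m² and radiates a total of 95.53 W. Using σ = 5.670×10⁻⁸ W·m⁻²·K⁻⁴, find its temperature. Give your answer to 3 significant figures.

T ≈ 1.76×10³ K

Area A = 1.74×10⁻⁴ m².
P = σAT⁴ ⇒ T = (P/(σA))^(1/4) = (95.53/(5.670×10⁻⁸×1.74×10⁻⁴))^(1/4) = 1.76×10³ K.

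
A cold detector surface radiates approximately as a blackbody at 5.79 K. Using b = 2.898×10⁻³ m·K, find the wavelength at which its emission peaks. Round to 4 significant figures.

λ_max ≈ 5.005×10⁻⁴ m

Wien's displacement law: λ_max = b/T = (2.898×10⁻³ m·K)/(5.79 K) = 5.0052×10⁻⁴ m.
That is 5.005×10⁻⁴ m, in the infrared range.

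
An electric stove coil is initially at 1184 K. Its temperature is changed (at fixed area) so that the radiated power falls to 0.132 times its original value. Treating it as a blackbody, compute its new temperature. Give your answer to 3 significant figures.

T₂ ≈ 714 K

P ∝ T⁴, so T₂/T₁ = (P₂/P₁)^(1/4) = (0.132)^(1/4) = 0.602759.
T₂ = 1184 × 0.602759 = 714 K.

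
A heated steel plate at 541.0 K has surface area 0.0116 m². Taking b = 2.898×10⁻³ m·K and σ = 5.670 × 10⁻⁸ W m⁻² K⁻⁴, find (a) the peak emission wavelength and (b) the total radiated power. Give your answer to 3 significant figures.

(a) λ_max = b/T = 2.898×10⁻³/541.0 = 5.357×10⁻⁶ m = 5.36 μm.
Area A = 0.0116 m².
(b) P = σAT⁴ = 5.670×10⁻⁸×0.0116×(541.0)⁴ = 56.3 W.

λ_max ≈ 5.36 μm; P ≈ 56.3 W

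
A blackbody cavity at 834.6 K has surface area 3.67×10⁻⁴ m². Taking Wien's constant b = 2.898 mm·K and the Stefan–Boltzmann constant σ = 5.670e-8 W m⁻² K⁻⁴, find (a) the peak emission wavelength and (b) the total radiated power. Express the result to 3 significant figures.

(a) λ_max = b/T = 2.898×10⁻³/834.6 = 3.472×10⁻⁶ m = 3.47 μm.
Area A = 3.67×10⁻⁴ m².
(b) P = σAT⁴ = 5.670×10⁻⁸×3.67×10⁻⁴×(834.6)⁴ = 10.1 W.

λ_max ≈ 3.47 μm; P ≈ 10.1 W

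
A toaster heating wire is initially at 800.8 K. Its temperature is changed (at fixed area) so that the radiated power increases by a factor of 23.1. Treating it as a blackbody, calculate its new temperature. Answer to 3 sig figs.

P ∝ T⁴, so T₂/T₁ = (P₂/P₁)^(1/4) = (23.1)^(1/4) = 2.19232.
T₂ = 800.8 × 2.19232 = 1.76×10³ K.

T₂ ≈ 1.76×10³ K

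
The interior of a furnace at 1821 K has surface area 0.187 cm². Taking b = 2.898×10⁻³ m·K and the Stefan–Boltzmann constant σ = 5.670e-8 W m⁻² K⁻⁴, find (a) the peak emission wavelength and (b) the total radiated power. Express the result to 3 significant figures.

(a) λ_max = b/T = 2.898×10⁻³/1821 = 1.591×10⁻⁶ m = 1.59×10³ nm.
Area A = 0.187 cm² = 1.87×10⁻⁵ m².
(b) P = σAT⁴ = 5.670×10⁻⁸×1.87×10⁻⁵×(1821)⁴ = 11.7 W.

λ_max ≈ 1.59×10³ nm; P ≈ 11.7 W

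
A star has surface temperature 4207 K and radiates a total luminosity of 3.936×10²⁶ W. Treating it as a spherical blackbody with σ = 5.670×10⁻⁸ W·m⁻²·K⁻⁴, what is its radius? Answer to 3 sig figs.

L = 4πR²σT⁴ ⇒ R = √(L/(4πσT⁴)).
σT⁴ = 1.77612×10⁷ W/m², so R = √(3.936×10²⁶/(4π×1.77612×10⁷)) = 1.33×10⁹ m.

R ≈ 1.33×10⁹ m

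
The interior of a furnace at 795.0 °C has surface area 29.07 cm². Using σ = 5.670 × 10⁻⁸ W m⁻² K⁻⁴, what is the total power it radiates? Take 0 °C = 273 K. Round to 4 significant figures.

T = 795.0 °C + 273 = 1068.0 K.
Area A = 29.07 cm² = 2.907×10⁻³ m².
P = σAT⁴ = 5.670×10⁻⁸ × 2.907×10⁻³ × (1068.0)⁴ = 214.4 W.

P ≈ 214.4 W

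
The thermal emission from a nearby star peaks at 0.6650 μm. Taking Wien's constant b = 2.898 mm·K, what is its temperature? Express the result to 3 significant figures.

Wien's law gives T = b/λ_max = (2.898×10⁻³ m·K)/(6.650×10⁻⁷ m) = 4.36×10³ K.

T ≈ 4.36×10³ K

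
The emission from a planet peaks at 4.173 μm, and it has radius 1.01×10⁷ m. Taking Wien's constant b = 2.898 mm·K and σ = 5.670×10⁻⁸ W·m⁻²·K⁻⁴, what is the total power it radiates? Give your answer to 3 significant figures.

P ≈ 1.69×10¹⁹ W

Wien's law: T = b/λ_max = 2.898×10⁻³/4.173×10⁻⁶ = 694.464 K.
Surface area A = 4πR² = 4π(1.01×10⁷ m)² = 1.28190×10¹⁵ m².
Then P = σAT⁴ = 5.670×10⁻⁸×1.28190×10¹⁵×(694.464)⁴ = 1.69×10¹⁹ W.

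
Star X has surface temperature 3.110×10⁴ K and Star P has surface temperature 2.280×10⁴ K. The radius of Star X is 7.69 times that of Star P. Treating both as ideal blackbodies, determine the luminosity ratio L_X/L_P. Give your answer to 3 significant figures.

L ∝ R²T⁴, so L_X/L_P = (R_X/R_P)²(T_X/T_P)⁴ = (7.69)² × (3.110×10⁴/2.280×10⁴)⁴ = 59.1361 × 3.46180 = 205.

L_X/L_P ≈ 205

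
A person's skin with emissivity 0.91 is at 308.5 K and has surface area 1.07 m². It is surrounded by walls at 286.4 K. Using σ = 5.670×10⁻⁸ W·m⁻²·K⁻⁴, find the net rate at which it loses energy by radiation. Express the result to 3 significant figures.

Net loss ≈ 129 W

Area A = 1.07 m².
Net radiated power P_net = εσA(T⁴ − T₀⁴) = 0.91×5.670×10⁻⁸×1.07×(308.5⁴ − 286.4⁴).
T⁴ − T₀⁴ = 9.05776×10⁹ − 6.72809×10⁹ = 2.32967×10⁹ K⁴, so P_net = 129 W.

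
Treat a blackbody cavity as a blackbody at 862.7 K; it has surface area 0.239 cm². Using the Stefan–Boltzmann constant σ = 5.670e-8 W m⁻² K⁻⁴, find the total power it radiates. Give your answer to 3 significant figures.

P ≈ 0.751 W

Area A = 0.239 cm² = 2.39×10⁻⁵ m².
P = σAT⁴ = 5.670×10⁻⁸ × 2.39×10⁻⁵ × (862.7)⁴ = 0.751 W.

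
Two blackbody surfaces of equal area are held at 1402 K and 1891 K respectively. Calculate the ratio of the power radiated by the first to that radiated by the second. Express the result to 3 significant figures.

P₁/P₂ ≈ 0.302

With equal areas, P₁/P₂ = (T₁/T₂)⁴ = (1402/1891)⁴ = 0.302.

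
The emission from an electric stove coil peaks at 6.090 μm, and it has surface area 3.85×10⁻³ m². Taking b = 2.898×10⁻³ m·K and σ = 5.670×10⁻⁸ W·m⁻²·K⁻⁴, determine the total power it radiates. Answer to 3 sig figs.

P ≈ 11.2 W

Wien's law: T = b/λ_max = 2.898×10⁻³/6.090×10⁻⁶ = 475.862 K.
Area A = 3.85×10⁻³ m².
Then P = σAT⁴ = 5.670×10⁻⁸×3.85×10⁻³×(475.862)⁴ = 11.2 W.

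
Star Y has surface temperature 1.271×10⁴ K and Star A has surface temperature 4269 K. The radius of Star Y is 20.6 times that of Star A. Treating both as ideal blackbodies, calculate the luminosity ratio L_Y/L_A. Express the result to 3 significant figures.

L_Y/L_A ≈ 3.33×10⁴

L ∝ R²T⁴, so L_Y/L_A = (R_Y/R_A)²(T_Y/T_A)⁴ = (20.6)² × (1.271×10⁴/4269)⁴ = 424.36 × 78.5738 = 3.33×10⁴.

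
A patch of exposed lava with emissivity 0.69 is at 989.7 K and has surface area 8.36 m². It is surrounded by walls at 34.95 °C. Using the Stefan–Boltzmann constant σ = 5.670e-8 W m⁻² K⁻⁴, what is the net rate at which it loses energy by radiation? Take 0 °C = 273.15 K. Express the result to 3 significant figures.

Surroundings: T = 34.95 °C + 273.15 = 308.10 K.
Area A = 8.36 m².
Net radiated power P_net = εσA(T⁴ − T₀⁴) = 0.69×5.670×10⁻⁸×8.36×(989.7⁴ − 308.10⁴).
T⁴ − T₀⁴ = 9.59432×10¹¹ − 9.01087×10⁹ = 9.50421×10¹¹ K⁴, so P_net = 3.11×10⁵ W.

Net loss ≈ 3.11×10⁵ W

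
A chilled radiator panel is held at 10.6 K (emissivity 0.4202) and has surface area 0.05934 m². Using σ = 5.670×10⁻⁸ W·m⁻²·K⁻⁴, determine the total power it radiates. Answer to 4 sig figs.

Area A = 0.05934 m².
P = εσAT⁴ = 0.4202 × 5.670×10⁻⁸ × 0.05934 × (10.6)⁴ = 1.785×10⁻⁵ W.

P ≈ 1.785×10⁻⁵ W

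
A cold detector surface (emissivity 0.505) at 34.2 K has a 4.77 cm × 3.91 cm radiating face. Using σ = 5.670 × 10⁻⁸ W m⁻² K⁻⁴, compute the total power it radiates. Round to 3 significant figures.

P ≈ 7.31×10⁻⁵ W

Area A = 0.0477 × 0.0391 = 1.86507×10⁻³ m².
P = εσAT⁴ = 0.505 × 5.670×10⁻⁸ × 1.86507×10⁻³ × (34.2)⁴ = 7.31×10⁻⁵ W.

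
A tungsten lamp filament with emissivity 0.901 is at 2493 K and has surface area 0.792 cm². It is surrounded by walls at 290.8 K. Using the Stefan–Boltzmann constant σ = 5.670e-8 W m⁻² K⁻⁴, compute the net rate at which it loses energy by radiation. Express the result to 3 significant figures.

Net loss ≈ 156 W

Area A = 0.792 cm² = 7.92×10⁻⁵ m².
Net radiated power P_net = εσA(T⁴ − T₀⁴) = 0.901×5.670×10⁻⁸×7.92×10⁻⁵×(2493⁴ − 290.8⁴).
T⁴ − T₀⁴ = 3.86268×10¹³ − 7.15118×10⁹ = 3.86196×10¹³ K⁴, so P_net = 156 W.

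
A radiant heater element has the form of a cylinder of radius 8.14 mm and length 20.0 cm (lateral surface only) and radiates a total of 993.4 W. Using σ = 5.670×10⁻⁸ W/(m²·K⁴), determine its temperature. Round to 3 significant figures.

Lateral area A = 2πrL = 2π×8.14×10⁻³×0.200 = 0.0102290 m².
P = σAT⁴ ⇒ T = (P/(σA))^(1/4) = (993.4/(5.670×10⁻⁸×0.0102290))^(1/4) = 1.14×10³ K.

T ≈ 1.14×10³ K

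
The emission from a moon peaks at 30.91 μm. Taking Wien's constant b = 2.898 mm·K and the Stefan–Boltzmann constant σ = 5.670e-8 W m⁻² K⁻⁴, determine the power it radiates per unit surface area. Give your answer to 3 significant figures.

Wien's law: T = b/λ_max = 2.898×10⁻³/3.091×10⁻⁵ = 93.7561 K.
Then I = σT⁴ = 5.670×10⁻⁸×(93.7561)⁴ = 4.38 W/m².

I ≈ 4.38 W/m²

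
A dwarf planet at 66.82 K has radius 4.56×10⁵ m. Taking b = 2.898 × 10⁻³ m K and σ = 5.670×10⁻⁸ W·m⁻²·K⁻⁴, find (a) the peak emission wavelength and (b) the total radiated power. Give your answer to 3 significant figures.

(a) λ_max = b/T = 2.898×10⁻³/66.82 = 4.337×10⁻⁵ m = 43.4 μm.
Surface area A = 4πR² = 4π(4.56×10⁵ m)² = 2.61300×10¹² m².
(b) P = σAT⁴ = 5.670×10⁻⁸×2.61300×10¹²×(66.82)⁴ = 2.95×10¹² W.

λ_max ≈ 43.4 μm; P ≈ 2.95×10¹² W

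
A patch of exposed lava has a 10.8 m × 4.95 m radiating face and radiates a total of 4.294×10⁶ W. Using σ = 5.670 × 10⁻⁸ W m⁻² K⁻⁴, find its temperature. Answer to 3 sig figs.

Area A = 10.8 × 4.95 = 53.46 m².
P = σAT⁴ ⇒ T = (P/(σA))^(1/4) = (4.294×10⁶/(5.670×10⁻⁸×53.46))^(1/4) = 1.09×10³ K.

T ≈ 1.09×10³ K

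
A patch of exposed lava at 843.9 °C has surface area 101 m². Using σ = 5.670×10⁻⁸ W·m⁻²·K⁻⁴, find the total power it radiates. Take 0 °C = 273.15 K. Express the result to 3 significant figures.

T = 843.9 °C + 273.15 = 1117.05 K.
Area A = 101 m².
P = σAT⁴ = 5.670×10⁻⁸ × 101 × (1117.05)⁴ = 8.92×10⁶ W.

P ≈ 8.92×10⁶ W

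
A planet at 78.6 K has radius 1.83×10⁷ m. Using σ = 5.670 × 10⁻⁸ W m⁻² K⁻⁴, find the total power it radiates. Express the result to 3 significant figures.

P ≈ 9.11×10¹⁵ W

Surface area A = 4πR² = 4π(1.83×10⁷ m)² = 4.20835×10¹⁵ m².
P = σAT⁴ = 5.670×10⁻⁸ × 4.20835×10¹⁵ × (78.6)⁴ = 9.11×10¹⁵ W.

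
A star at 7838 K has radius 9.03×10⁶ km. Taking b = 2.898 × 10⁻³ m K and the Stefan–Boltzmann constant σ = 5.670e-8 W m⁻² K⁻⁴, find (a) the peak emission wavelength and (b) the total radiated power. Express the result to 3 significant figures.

λ_max ≈ 0.370 μm; P ≈ 2.19×10²⁹ W

(a) λ_max = b/T = 2.898×10⁻³/7838 = 3.697×10⁻⁷ m = 0.370 μm.
Surface area A = 4πR² = 4π(9.03×10⁹ m)² = 1.02467×10²¹ m².
(b) P = σAT⁴ = 5.670×10⁻⁸×1.02467×10²¹×(7838)⁴ = 2.19×10²⁹ W.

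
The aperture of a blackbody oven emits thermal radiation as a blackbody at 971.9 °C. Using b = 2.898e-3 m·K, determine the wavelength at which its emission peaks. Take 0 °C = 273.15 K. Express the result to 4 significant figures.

λ_max ≈ 2328 nm

T = 971.9 °C + 273.15 = 1245.05 K.
Wien's displacement law: λ_max = b/T = (2.898×10⁻³ m·K)/(1245.05 K) = 2.3276×10⁻⁶ m.
That is 2328 nm, in the infrared range.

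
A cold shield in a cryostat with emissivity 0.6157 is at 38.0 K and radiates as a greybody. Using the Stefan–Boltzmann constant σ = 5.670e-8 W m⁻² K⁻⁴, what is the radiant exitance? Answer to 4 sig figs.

Stefan–Boltzmann: I = εσT⁴ = 0.6157 × 5.670×10⁻⁸ × (38.0)⁴ = 0.07279 W/m².

I ≈ 0.07279 W/m²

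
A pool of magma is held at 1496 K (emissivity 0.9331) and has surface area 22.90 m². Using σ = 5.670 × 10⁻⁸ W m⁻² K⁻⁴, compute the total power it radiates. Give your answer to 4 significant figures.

P ≈ 6.068×10⁶ W

Area A = 22.90 m².
P = εσAT⁴ = 0.9331 × 5.670×10⁻⁸ × 22.90 × (1496)⁴ = 6.068×10⁶ W.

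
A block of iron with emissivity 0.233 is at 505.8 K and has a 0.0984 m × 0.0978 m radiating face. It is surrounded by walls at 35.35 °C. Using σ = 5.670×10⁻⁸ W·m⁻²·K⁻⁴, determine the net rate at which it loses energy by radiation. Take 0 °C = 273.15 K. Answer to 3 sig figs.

Surroundings: T = 35.35 °C + 273.15 = 308.50 K.
Area A = 0.0984 × 0.0978 = 9.62352×10⁻³ m².
Net radiated power P_net = εσA(T⁴ − T₀⁴) = 0.233×5.670×10⁻⁸×9.62352×10⁻³×(505.8⁴ − 308.50⁴).
T⁴ − T₀⁴ = 6.54509×10¹⁰ − 9.05776×10⁹ = 5.63931×10¹⁰ K⁴, so P_net = 7.17 W.

Net loss ≈ 7.17 W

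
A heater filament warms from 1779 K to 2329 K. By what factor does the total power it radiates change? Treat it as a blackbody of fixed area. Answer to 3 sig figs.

P₂/P₁ ≈ 2.94

P ∝ T⁴, so P₂/P₁ = (T₂/T₁)⁴ = (2329/1779)⁴ = (1.30916)⁴ = 2.94.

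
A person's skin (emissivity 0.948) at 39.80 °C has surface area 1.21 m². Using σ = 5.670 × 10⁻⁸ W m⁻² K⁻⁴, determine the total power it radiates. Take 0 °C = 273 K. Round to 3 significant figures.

P ≈ 623 W

T = 39.80 °C + 273 = 312.80 K.
Area A = 1.21 m².
P = εσAT⁴ = 0.948 × 5.670×10⁻⁸ × 1.21 × (312.80)⁴ = 623 W.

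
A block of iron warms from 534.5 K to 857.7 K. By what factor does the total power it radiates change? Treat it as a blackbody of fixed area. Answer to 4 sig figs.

P₂/P₁ ≈ 6.631

P ∝ T⁴, so P₂/P₁ = (T₂/T₁)⁴ = (857.7/534.5)⁴ = (1.60468)⁴ = 6.631.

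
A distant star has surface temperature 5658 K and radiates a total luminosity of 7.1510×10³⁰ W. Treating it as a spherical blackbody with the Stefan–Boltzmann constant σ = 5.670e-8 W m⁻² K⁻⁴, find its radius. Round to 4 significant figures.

L = 4πR²σT⁴ ⇒ R = √(L/(4πσT⁴)).
σT⁴ = 5.81079×10⁷ W/m², so R = √(7.1510×10³⁰/(4π×5.81079×10⁷)) = 9.896×10¹⁰ m.

R ≈ 9.896×10¹⁰ m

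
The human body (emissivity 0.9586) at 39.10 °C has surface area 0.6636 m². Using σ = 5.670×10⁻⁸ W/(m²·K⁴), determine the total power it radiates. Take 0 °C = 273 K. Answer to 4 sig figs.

P ≈ 342.2 W

T = 39.10 °C + 273 = 312.10 K.
Area A = 0.6636 m².
P = εσAT⁴ = 0.9586 × 5.670×10⁻⁸ × 0.6636 × (312.10)⁴ = 342.2 W.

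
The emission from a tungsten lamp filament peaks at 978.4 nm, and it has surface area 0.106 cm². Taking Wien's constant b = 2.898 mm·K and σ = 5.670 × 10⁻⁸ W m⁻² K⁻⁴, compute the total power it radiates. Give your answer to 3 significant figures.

P ≈ 46.3 W

Wien's law: T = b/λ_max = 2.898×10⁻³/9.784×10⁻⁷ = 2961.98 K.
Area A = 0.106 cm² = 1.06×10⁻⁵ m².
Then P = σAT⁴ = 5.670×10⁻⁸×1.06×10⁻⁵×(2961.98)⁴ = 46.3 W.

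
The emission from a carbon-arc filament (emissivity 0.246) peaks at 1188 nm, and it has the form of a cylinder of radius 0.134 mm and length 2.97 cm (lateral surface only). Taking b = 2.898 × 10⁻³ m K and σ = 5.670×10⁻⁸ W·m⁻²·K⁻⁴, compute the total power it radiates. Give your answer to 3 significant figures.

Wien's law: T = b/λ_max = 2.898×10⁻³/1.188×10⁻⁶ = 2439.39 K.
Lateral area A = 2πrL = 2π×1.34×10⁻⁴×0.0297 = 2.50058×10⁻⁵ m².
Then P = εσAT⁴ = 0.246×5.670×10⁻⁸×2.50058×10⁻⁵×(2439.39)⁴ = 12.4 W.

P ≈ 12.4 W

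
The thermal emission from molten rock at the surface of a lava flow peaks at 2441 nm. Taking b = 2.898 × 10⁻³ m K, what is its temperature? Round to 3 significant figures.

Wien's law gives T = b/λ_max = (2.898×10⁻³ m·K)/(2.441×10⁻⁶ m) = 1.19×10³ K.

T ≈ 1.19×10³ K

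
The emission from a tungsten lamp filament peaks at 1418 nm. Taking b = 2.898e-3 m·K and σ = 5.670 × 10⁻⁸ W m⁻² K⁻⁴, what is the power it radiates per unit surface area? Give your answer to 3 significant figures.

I ≈ 9.89×10⁵ W/m²

Wien's law: T = b/λ_max = 2.898×10⁻³/1.418×10⁻⁶ = 2043.72 K.
Then I = σT⁴ = 5.670×10⁻⁸×(2043.72)⁴ = 9.89×10⁵ W/m².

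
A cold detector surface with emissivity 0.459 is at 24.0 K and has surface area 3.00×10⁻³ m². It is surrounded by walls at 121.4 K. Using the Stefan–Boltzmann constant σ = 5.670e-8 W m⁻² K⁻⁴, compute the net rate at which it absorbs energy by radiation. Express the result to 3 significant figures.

Net gain ≈ 0.0169 W

Area A = 3.00×10⁻³ m².
Net radiated power P_net = εσA(T⁴ − T₀⁴) = 0.459×5.670×10⁻⁸×3.00×10⁻³×(24.0⁴ − 121.4⁴).
T⁴ − T₀⁴ = 3.31776×10⁵ − 2.17207×10⁸ = -2.16875×10⁸ K⁴, so P_net = -0.0169 W — negative, meaning a net gain of 0.0169 W.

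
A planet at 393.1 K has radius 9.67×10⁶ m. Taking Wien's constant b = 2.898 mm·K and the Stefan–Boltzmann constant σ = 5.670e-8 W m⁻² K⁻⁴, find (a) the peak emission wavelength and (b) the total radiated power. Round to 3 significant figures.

λ_max ≈ 7.37 μm; P ≈ 1.59×10¹⁸ W

(a) λ_max = b/T = 2.898×10⁻³/393.1 = 7.372×10⁻⁶ m = 7.37 μm.
Surface area A = 4πR² = 4π(9.67×10⁶ m)² = 1.17507×10¹⁵ m².
(b) P = σAT⁴ = 5.670×10⁻⁸×1.17507×10¹⁵×(393.1)⁴ = 1.59×10¹⁸ W.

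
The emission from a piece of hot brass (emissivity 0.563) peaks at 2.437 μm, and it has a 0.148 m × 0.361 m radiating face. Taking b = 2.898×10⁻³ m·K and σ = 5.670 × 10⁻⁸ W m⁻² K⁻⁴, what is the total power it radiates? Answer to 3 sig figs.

P ≈ 3.41×10³ W

Wien's law: T = b/λ_max = 2.898×10⁻³/2.437×10⁻⁶ = 1189.17 K.
Area A = 0.148 × 0.361 = 0.053428 m².
Then P = εσAT⁴ = 0.563×5.670×10⁻⁸×0.053428×(1189.17)⁴ = 3.41×10³ W.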